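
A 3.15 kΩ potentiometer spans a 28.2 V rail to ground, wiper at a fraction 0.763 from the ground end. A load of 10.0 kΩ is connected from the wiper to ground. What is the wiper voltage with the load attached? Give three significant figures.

The wiper splits the pot into (1−α)R = 746.5 Ω above and αR = 2403 Ω below.
Lower section ‖ load = 1938 Ω.
V_wiper = 28.2 × 1938/(746.5 + 1938) = 20.4 V.

V ≈ 20.4 V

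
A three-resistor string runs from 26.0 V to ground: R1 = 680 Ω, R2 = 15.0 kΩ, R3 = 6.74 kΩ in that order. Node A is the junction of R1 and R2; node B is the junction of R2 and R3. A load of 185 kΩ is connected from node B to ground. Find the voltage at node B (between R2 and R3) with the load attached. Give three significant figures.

At node B, R3 is in parallel with the load: R3‖R_L = 6503 Ω.
Below node A the resistance is R2 + (R3‖R_L) = 21500 Ω, so V_A = 26.0 × 21500/22180 = 25.20 V.
Then V_B = V_A × (R3‖R_L)/(R2 + R3‖R_L) = 25.20 × 6503/21500 = 7.62 V.

V ≈ 7.62 V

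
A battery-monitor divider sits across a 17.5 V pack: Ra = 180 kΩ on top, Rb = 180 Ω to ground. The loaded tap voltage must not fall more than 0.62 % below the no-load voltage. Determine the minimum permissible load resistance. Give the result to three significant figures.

R_L(min) ≈ 28.8 kΩ

Output resistance R_th = Ra‖Rb = (180000 × 180)/180200 = 179.8 Ω.
The fractional drop is R_th/(R_th + R_L); requiring this ≤ 0.00620 gives R_L ≥ R_th(1/0.00620 − 1) = 179.8 × 160.3 = 28.8 kΩ.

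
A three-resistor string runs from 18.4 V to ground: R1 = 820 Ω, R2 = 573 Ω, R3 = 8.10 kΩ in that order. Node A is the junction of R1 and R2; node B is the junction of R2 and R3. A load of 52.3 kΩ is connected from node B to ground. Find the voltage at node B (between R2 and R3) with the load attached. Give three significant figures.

V ≈ 15.4 V

At node B, R3 is in parallel with the load: R3‖R_L = 7014 Ω.
Below node A the resistance is R2 + (R3‖R_L) = 7587 Ω, so V_A = 18.4 × 7587/8407 = 16.61 V.
Then V_B = V_A × (R3‖R_L)/(R2 + R3‖R_L) = 16.61 × 7014/7587 = 15.4 V.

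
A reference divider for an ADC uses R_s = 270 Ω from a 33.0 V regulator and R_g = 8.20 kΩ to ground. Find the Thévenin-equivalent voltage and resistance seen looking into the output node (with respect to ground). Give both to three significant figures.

V_th is the open-circuit tap voltage: 33.0 × 8200/(270 + 8200) = 31.9 V.
With the supply zeroed, R_s and R_g appear in parallel from the tap: R_th = R_s‖R_g = (270 × 8200)/8470 = 261 Ω.

V_th = 31.9 V, R_th = 261 Ω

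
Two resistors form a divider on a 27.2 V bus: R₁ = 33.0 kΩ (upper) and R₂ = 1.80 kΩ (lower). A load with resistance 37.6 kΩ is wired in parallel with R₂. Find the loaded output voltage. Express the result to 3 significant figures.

The load sits in parallel with R₂: R₂‖R_L = (1.80 × 37.6) / (1.80 + 37.6) = 1.718 kΩ.
V_out = 27.2 × 1.718 / (33.0 + 1.718) = 27.2 × 1.718/34.72 = 1.35 V.

V_out ≈ 1.35 V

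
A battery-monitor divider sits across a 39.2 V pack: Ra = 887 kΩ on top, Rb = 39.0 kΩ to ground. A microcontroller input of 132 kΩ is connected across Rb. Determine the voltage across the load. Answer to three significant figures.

The load sits in parallel with Rb: Rb‖R_L = (39.0 × 132) / (39.0 + 132) = 30.11 kΩ.
V_out = 39.2 × 30.11 / (887 + 30.11) = 39.2 × 30.11/917.1 = 1.29 V.
(Unloaded it would have been 1.65 V.)

V_out ≈ 1.29 V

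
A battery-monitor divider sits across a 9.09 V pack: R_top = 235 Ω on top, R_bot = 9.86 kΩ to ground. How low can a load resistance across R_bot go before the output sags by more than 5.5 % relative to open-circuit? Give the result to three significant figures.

R_L(min) ≈ 3.94 kΩ

Output resistance R_th = R_top‖R_bot = (235 × 9860)/10100 = 229.5 Ω.
The fractional drop is R_th/(R_th + R_L); requiring this ≤ 0.0550 gives R_L ≥ R_th(1/0.0550 − 1) = 229.5 × 17.18 = 3.94 kΩ.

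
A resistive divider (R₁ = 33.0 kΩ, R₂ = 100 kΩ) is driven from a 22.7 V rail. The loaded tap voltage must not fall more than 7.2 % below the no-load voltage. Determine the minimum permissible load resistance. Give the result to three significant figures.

R_L(min) ≈ 320 kΩ

Output resistance R_th = R₁‖R₂ = (33.0 × 100)/133.0 = 24.81 kΩ.
The fractional drop is R_th/(R_th + R_L); requiring this ≤ 0.0720 gives R_L ≥ R_th(1/0.0720 − 1) = 24.81 × 12.89 = 320 kΩ.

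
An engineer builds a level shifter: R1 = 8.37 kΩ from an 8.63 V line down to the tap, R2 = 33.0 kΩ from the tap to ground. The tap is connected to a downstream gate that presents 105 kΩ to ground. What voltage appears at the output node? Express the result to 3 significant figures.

The load sits in parallel with R2: R2‖R_L = (33.0 × 105) / (33.0 + 105) = 25.11 kΩ.
V_out = 8.63 × 25.11 / (8.37 + 25.11) = 8.63 × 25.11/33.48 = 6.47 V.

V_out ≈ 6.47 V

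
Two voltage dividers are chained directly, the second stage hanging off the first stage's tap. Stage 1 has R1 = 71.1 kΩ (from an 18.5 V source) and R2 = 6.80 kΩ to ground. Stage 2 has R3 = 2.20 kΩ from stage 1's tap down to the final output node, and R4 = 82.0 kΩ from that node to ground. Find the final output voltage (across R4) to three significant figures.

Stage 2 presents R3+R4 = 84.20 kΩ as a load on stage 1's tap.
Stage 1's lower leg becomes R2‖(R3+R4) = 6.292 kΩ, so V_mid = 18.5 × 6.292/77.39 = 1.504 V.
Stage 2 is itself unloaded: V_out = V_mid × R4/(R3+R4) = 1.504 × 82.0/84.20 = 1.46 V.

V_out ≈ 1.46 V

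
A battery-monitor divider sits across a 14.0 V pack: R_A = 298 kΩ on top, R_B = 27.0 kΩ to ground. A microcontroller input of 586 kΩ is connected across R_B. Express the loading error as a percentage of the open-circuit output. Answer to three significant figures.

4.05 %

The divider's output (Thévenin) resistance is R_A‖R_B = 24.76 kΩ.
Fractional drop under load = R_th/(R_th + R_L) = 24.76 / (24.76 + 586) = 0.04053.
So the output falls by 4.05 %.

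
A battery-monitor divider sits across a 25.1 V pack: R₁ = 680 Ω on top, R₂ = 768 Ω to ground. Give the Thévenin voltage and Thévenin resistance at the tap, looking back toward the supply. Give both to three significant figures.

V_th is the open-circuit tap voltage: 25.1 × 768/(680 + 768) = 13.3 V.
With the supply zeroed, R₁ and R₂ appear in parallel from the tap: R_th = R₁‖R₂ = (680 × 768)/1448 = 361 Ω.

V_th = 13.3 V, R_th = 361 Ω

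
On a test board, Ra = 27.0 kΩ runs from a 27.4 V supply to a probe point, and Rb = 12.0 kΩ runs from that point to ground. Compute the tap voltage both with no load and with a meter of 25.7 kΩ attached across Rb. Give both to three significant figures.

Unloaded: 8.43 V; loaded: 6.37 V

Open-circuit: V = 27.4 × 12.0/(27.0 + 12.0) = 8.43 V.
With the load, Rb becomes Rb‖R_L = 8.180 kΩ, so V = 27.4 × 8.180/35.18 = 6.37 V.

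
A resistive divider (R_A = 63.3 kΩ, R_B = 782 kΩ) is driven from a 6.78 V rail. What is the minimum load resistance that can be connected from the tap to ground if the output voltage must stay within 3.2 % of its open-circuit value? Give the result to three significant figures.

Output resistance R_th = R_A‖R_B = (63.3 × 782)/845.3 = 58.56 kΩ.
The fractional drop is R_th/(R_th + R_L); requiring this ≤ 0.0320 gives R_L ≥ R_th(1/0.0320 − 1) = 58.56 × 30.25 = 1.77 MΩ.

R_L(min) ≈ 1.77 MΩ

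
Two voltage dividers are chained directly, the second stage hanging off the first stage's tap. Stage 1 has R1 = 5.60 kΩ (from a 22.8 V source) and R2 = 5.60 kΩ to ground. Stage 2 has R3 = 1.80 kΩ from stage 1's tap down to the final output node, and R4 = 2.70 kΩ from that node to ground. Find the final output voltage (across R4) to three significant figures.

V_out ≈ 4.22 V

Stage 2 presents R3+R4 = 4.500 kΩ as a load on stage 1's tap.
Stage 1's lower leg becomes R2‖(R3+R4) = 2.495 kΩ, so V_mid = 22.8 × 2.495/8.095 = 7.027 V.
Stage 2 is itself unloaded: V_out = V_mid × R4/(R3+R4) = 7.027 × 2.70/4.500 = 4.22 V.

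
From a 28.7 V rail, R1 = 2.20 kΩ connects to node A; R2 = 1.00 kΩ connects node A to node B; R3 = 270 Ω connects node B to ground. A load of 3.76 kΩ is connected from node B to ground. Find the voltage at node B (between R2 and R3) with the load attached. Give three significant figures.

V ≈ 2.09 V

At node B, R3 is in parallel with the load: R3‖R_L = 251.9 Ω.
Below node A the resistance is R2 + (R3‖R_L) = 1252 Ω, so V_A = 28.7 × 1252/3452 = 10.41 V.
Then V_B = V_A × (R3‖R_L)/(R2 + R3‖R_L) = 10.41 × 251.9/1252 = 2.09 V.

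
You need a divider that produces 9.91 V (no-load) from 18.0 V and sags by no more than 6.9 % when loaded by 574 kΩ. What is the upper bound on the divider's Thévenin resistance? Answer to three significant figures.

Loading drop = R_th/(R_th + R_L) ≤ 0.0690, so R_th ≤ R_L · ε/(1−ε) = 574 kΩ × 0.0690/0.9310 = 42.5 kΩ.
(Any R1, R2 with R2/(R1+R2) = 0.551 and R1‖R2 ≤ 42.5 kΩ will meet the spec.)

R_th ≤ 42.5 kΩ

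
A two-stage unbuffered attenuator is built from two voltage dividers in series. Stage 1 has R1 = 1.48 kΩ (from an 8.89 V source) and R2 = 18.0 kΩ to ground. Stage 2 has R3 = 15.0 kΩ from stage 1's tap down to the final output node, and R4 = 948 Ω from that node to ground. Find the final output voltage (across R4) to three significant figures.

V_out ≈ 0.450 V

Stage 2 presents R3+R4 = 15950 Ω as a load on stage 1's tap.
Stage 1's lower leg becomes R2‖(R3+R4) = 8456 Ω, so V_mid = 8.89 × 8456/9936 = 7.566 V.
Stage 2 is itself unloaded: V_out = V_mid × R4/(R3+R4) = 7.566 × 948/15950 = 0.450 V.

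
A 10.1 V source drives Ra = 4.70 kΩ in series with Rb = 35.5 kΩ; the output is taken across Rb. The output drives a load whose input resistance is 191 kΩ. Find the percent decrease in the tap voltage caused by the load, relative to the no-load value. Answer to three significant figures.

The divider's output (Thévenin) resistance is Ra‖Rb = 4.150 kΩ.
Fractional drop under load = R_th/(R_th + R_L) = 4.150 / (4.150 + 191) = 0.02127.
So the output falls by 2.13 %.

2.13 %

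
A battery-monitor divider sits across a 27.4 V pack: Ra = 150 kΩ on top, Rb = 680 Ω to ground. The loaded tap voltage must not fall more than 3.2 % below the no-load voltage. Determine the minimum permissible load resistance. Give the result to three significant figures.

Output resistance R_th = Ra‖Rb = (150000 × 680)/150700 = 676.9 Ω.
The fractional drop is R_th/(R_th + R_L); requiring this ≤ 0.0320 gives R_L ≥ R_th(1/0.0320 − 1) = 676.9 × 30.25 = 20.5 kΩ.

R_L(min) ≈ 20.5 kΩ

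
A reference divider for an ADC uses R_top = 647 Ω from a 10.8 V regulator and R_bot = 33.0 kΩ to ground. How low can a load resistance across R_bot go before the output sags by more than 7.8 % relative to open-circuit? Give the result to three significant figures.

R_L(min) ≈ 7.50 kΩ

Output resistance R_th = R_top‖R_bot = (647 × 33000)/33650 = 634.6 Ω.
The fractional drop is R_th/(R_th + R_L); requiring this ≤ 0.0780 gives R_L ≥ R_th(1/0.0780 − 1) = 634.6 × 11.82 = 7.50 kΩ.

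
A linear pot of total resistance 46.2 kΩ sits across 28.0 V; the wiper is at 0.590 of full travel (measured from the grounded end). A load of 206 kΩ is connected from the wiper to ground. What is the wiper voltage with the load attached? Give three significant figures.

V ≈ 15.7 V

The wiper splits the pot into (1−α)R = 18.94 kΩ above and αR = 27.26 kΩ below.
Lower section ‖ load = 24.07 kΩ.
V_wiper = 28.0 × 24.07/(18.94 + 24.07) = 15.7 V.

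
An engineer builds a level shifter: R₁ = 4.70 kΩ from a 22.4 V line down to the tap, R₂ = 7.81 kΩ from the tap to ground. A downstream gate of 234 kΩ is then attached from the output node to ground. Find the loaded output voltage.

V_out ≈ 13.8 V

The load sits in parallel with R₂: R₂‖R_L = (7.81 × 234) / (7.81 + 234) = 7.558 kΩ.
V_out = 22.4 × 7.558 / (4.70 + 7.558) = 22.4 × 7.558/12.26 = 13.8 V.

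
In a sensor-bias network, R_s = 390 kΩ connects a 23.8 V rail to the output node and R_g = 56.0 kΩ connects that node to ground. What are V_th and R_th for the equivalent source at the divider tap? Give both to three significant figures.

V_th = 2.99 V, R_th = 49.0 kΩ

V_th is the open-circuit tap voltage: 23.8 × 56.0/(390 + 56.0) = 2.99 V.
With the supply zeroed, R_s and R_g appear in parallel from the tap: R_th = R_s‖R_g = (390 × 56.0)/446.0 = 49.0 kΩ.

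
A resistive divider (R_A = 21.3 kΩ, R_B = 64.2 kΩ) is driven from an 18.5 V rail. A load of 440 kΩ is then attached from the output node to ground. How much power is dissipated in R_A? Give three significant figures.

Total resistance from the source is R_A + (R_B‖R_L) = 77.33 kΩ, so I = 18.5/77.33 kΩ = 0.2392 mA.
P = I²·R_A = (0.2392 mA)² × 21.3 kΩ = 1.22 mW.

P ≈ 1.22 mW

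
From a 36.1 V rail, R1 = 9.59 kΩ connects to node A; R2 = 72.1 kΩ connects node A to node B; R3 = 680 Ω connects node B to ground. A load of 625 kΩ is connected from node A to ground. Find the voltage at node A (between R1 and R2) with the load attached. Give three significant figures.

Below node A the series string R2+R3 = 72780 Ω sits in parallel with the 625000 Ω load: 65190 Ω.
V_A = 36.1 × 65190/(9590 + 65190) = 31.5 V.

V ≈ 31.5 V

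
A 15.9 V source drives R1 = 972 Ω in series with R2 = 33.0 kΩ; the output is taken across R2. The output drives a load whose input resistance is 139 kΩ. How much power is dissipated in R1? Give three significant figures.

Total resistance from the source is R1 + (R2‖R_L) = 27640 Ω, so I = 15.9/27640 Ω = 0.5752 mA.
P = I²·R1 = (0.5752 mA)² × 972 Ω = 0.322 mW.

P ≈ 0.322 mW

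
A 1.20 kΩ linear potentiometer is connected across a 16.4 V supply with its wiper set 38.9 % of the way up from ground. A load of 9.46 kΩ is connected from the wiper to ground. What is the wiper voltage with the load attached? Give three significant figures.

The wiper splits the pot into (1−α)R = 733.2 Ω above and αR = 466.8 Ω below.
Lower section ‖ load = 444.8 Ω.
V_wiper = 16.4 × 444.8/(733.2 + 444.8) = 6.19 V.

V ≈ 6.19 V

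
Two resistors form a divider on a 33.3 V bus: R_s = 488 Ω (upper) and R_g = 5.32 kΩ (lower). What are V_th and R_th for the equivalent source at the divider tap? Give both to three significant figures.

V_th = 30.5 V, R_th = 447 Ω

V_th is the open-circuit tap voltage: 33.3 × 5320/(488 + 5320) = 30.5 V.
With the supply zeroed, R_s and R_g appear in parallel from the tap: R_th = R_s‖R_g = (488 × 5320)/5808 = 447 Ω.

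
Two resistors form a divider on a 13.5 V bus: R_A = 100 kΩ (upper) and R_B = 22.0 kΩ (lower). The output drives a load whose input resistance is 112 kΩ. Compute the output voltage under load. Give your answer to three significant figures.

V_out ≈ 2.10 V

The load sits in parallel with R_B: R_B‖R_L = (22.0 × 112) / (22.0 + 112) = 18.39 kΩ.
V_out = 13.5 × 18.39 / (100 + 18.39) = 13.5 × 18.39/118.4 = 2.10 V.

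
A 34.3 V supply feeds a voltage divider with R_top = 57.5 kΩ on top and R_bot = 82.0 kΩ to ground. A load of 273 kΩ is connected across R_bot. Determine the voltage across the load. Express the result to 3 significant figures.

The load sits in parallel with R_bot: R_bot‖R_L = (82.0 × 273) / (82.0 + 273) = 63.06 kΩ.
V_out = 34.3 × 63.06 / (57.5 + 63.06) = 34.3 × 63.06/120.6 = 17.9 V.
(Unloaded it would have been 20.2 V.)

V_out ≈ 17.9 V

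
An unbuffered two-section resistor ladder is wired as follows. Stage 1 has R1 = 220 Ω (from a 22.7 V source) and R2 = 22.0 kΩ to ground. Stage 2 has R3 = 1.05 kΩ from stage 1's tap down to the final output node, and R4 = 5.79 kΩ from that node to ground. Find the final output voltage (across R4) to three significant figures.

V_out ≈ 18.4 V

Stage 2 presents R3+R4 = 6840 Ω as a load on stage 1's tap.
Stage 1's lower leg becomes R2‖(R3+R4) = 5218 Ω, so V_mid = 22.7 × 5218/5438 = 21.78 V.
Stage 2 is itself unloaded: V_out = V_mid × R4/(R3+R4) = 21.78 × 5790/6840 = 18.4 V.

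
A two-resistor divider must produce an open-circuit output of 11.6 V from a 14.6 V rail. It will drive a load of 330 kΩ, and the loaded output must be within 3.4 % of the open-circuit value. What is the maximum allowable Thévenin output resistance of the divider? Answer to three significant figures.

Loading drop = R_th/(R_th + R_L) ≤ 0.0340, so R_th ≤ R_L · ε/(1−ε) = 330 kΩ × 0.0340/0.9660 = 11.6 kΩ.

R_th ≤ 11.6 kΩ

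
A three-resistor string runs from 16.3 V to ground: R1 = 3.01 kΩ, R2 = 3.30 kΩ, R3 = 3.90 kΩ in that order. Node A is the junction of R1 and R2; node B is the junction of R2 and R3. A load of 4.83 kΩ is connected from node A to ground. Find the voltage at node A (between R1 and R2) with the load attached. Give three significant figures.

V ≈ 7.99 V

Below node A the series string R2+R3 = 7.200 kΩ sits in parallel with the 4.83 kΩ load: 2.891 kΩ.
V_A = 16.3 × 2.891/(3.01 + 2.891) = 7.99 V.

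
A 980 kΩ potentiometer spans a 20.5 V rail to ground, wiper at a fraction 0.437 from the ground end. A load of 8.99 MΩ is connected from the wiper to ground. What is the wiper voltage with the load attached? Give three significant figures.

V ≈ 8.72 V

The wiper splits the pot into (1−α)R = 551.7 kΩ above and αR = 428.3 kΩ below.
Lower section ‖ load = 408.8 kΩ.
V_wiper = 20.5 × 408.8/(551.7 + 408.8) = 8.72 V.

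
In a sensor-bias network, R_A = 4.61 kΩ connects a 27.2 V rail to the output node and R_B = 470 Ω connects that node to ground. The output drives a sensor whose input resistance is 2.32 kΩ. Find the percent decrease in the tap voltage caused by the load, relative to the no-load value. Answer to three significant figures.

The divider's output (Thévenin) resistance is R_A‖R_B = 426.5 Ω.
Fractional drop under load = R_th/(R_th + R_L) = 426.5 / (426.5 + 2320) = 0.1553.
So the output falls by 15.5 %.

15.5 %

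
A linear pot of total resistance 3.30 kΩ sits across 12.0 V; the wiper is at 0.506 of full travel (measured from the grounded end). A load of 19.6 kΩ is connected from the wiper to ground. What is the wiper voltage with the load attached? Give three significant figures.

V ≈ 5.83 V

The wiper splits the pot into (1−α)R = 1.630 kΩ above and αR = 1.670 kΩ below.
Lower section ‖ load = 1.539 kΩ.
V_wiper = 12.0 × 1.539/(1.630 + 1.539) = 5.83 V.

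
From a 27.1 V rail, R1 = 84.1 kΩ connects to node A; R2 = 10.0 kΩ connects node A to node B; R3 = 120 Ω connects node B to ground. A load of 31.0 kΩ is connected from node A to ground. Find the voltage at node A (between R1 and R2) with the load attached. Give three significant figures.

V ≈ 2.25 V

Below node A the series string R2+R3 = 10120 Ω sits in parallel with the 31000 Ω load: 7629 Ω.
V_A = 27.1 × 7629/(84100 + 7629) = 2.25 V.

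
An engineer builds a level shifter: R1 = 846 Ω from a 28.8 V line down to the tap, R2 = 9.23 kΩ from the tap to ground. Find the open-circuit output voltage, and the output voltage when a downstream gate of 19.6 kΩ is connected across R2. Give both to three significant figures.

Open-circuit: V = 28.8 × 9230/(846 + 9230) = 26.4 V.
With the load, R2 becomes R2‖R_L = 6275 Ω, so V = 28.8 × 6275/7121 = 25.4 V.

Unloaded: 26.4 V; loaded: 25.4 V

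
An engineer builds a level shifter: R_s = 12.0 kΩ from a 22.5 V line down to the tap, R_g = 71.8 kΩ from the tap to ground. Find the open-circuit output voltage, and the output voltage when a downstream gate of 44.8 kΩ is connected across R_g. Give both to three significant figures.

Open-circuit: V = 22.5 × 71.8/(12.0 + 71.8) = 19.3 V.
With the load, R_g becomes R_g‖R_L = 27.59 kΩ, so V = 22.5 × 27.59/39.59 = 15.7 V.

Unloaded: 19.3 V; loaded: 15.7 V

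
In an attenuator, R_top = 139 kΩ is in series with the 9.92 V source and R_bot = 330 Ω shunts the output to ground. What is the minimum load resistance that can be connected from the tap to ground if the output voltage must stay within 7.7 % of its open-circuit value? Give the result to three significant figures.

R_L(min) ≈ 3.95 kΩ

Output resistance R_th = R_top‖R_bot = (139000 × 330)/139300 = 329.2 Ω.
The fractional drop is R_th/(R_th + R_L); requiring this ≤ 0.0770 gives R_L ≥ R_th(1/0.0770 − 1) = 329.2 × 11.99 = 3.95 kΩ.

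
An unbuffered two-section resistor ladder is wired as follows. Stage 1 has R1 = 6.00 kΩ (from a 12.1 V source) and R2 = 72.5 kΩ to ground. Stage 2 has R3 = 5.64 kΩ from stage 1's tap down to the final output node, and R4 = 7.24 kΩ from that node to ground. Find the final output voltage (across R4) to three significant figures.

Stage 2 presents R3+R4 = 12.88 kΩ as a load on stage 1's tap.
Stage 1's lower leg becomes R2‖(R3+R4) = 10.94 kΩ, so V_mid = 12.1 × 10.94/16.94 = 7.814 V.
Stage 2 is itself unloaded: V_out = V_mid × R4/(R3+R4) = 7.814 × 7.24/12.88 = 4.39 V.

V_out ≈ 4.39 V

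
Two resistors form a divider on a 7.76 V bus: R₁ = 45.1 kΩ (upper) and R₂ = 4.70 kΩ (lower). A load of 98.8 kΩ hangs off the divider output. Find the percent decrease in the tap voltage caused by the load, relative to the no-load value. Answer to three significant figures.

4.13 %

The divider's output (Thévenin) resistance is R₁‖R₂ = 4.256 kΩ.
Fractional drop under load = R_th/(R_th + R_L) = 4.256 / (4.256 + 98.8) = 0.04130.
So the output falls by 4.13 %.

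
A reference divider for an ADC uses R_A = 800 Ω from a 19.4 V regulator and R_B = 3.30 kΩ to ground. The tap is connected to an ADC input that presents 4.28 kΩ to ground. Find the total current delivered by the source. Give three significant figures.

I ≈ 7.28 mA

R_B‖R_L = 1863 Ω, so the source sees R_A + R_B‖R_L = 2663 Ω.
I = 19.4 V / 2663 Ω = 7.28 mA.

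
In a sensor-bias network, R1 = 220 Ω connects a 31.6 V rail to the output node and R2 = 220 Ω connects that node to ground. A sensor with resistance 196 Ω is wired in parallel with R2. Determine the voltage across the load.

V_out ≈ 10.1 V

The load sits in parallel with R2: R2‖R_L = (220 × 196) / (220 + 196) = 103.7 Ω.
V_out = 31.6 × 103.7 / (220 + 103.7) = 31.6 × 103.7/323.7 = 10.1 V.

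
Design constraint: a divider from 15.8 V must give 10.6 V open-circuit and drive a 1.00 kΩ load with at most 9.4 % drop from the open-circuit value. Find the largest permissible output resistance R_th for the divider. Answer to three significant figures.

Loading drop = R_th/(R_th + R_L) ≤ 0.0940, so R_th ≤ R_L · ε/(1−ε) = 1.00 kΩ × 0.0940/0.9060 = 104 Ω.

R_th ≤ 104 Ω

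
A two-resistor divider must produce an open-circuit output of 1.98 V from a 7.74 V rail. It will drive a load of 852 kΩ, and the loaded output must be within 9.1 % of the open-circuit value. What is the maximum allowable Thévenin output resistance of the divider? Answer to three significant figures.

Loading drop = R_th/(R_th + R_L) ≤ 0.0910, so R_th ≤ R_L · ε/(1−ε) = 852 kΩ × 0.0910/0.9090 = 85.3 kΩ.

R_th ≤ 85.3 kΩ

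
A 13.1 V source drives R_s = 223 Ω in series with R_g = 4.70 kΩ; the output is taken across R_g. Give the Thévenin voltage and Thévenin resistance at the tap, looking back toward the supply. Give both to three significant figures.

V_th is the open-circuit tap voltage: 13.1 × 4700/(223 + 4700) = 12.5 V.
With the supply zeroed, R_s and R_g appear in parallel from the tap: R_th = R_s‖R_g = (223 × 4700)/4923 = 213 Ω.

V_th = 12.5 V, R_th = 213 Ω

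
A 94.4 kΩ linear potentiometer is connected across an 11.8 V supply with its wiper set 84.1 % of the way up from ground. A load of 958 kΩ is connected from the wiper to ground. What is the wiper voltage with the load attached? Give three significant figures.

V ≈ 9.79 V

The wiper splits the pot into (1−α)R = 15.01 kΩ above and αR = 79.39 kΩ below.
Lower section ‖ load = 73.31 kΩ.
V_wiper = 11.8 × 73.31/(15.01 + 73.31) = 9.79 V.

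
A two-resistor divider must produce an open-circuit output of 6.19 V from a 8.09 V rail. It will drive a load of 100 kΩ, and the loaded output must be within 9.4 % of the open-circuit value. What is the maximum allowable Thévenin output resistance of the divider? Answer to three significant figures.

Loading drop = R_th/(R_th + R_L) ≤ 0.0940, so R_th ≤ R_L · ε/(1−ε) = 100 kΩ × 0.0940/0.9060 = 10.4 kΩ.
(Any R1, R2 with R2/(R1+R2) = 0.765 and R1‖R2 ≤ 10.4 kΩ will meet the spec.)

R_th ≤ 10.4 kΩ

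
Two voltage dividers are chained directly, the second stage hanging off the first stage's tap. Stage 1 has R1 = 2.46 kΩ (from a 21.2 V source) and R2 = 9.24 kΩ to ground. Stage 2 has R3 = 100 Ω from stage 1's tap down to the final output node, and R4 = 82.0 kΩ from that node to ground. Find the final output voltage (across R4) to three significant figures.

Stage 2 presents R3+R4 = 82100 Ω as a load on stage 1's tap.
Stage 1's lower leg becomes R2‖(R3+R4) = 8305 Ω, so V_mid = 21.2 × 8305/10770 = 16.36 V.
Stage 2 is itself unloaded: V_out = V_mid × R4/(R3+R4) = 16.36 × 82000/82100 = 16.3 V.

V_out ≈ 16.3 V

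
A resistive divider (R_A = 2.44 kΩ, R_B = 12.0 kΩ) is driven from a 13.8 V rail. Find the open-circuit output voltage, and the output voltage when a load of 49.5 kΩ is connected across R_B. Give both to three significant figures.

Unloaded: 11.5 V; loaded: 11.0 V

Open-circuit: V = 13.8 × 12.0/(2.44 + 12.0) = 11.5 V.
With the load, R_B becomes R_B‖R_L = 9.659 kΩ, so V = 13.8 × 9.659/12.10 = 11.0 V.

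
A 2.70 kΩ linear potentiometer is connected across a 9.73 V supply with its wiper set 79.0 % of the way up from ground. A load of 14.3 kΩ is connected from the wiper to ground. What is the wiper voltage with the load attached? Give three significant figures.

V ≈ 7.45 V

The wiper splits the pot into (1−α)R = 567.0 Ω above and αR = 2133 Ω below.
Lower section ‖ load = 1856 Ω.
V_wiper = 9.73 × 1856/(567.0 + 1856) = 7.45 V.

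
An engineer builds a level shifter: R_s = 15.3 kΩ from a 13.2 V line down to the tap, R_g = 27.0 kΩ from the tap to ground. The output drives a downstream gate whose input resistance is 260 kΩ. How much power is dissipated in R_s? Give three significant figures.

P ≈ 1.69 mW

Total resistance from the source is R_s + (R_g‖R_L) = 39.76 kΩ, so I = 13.2/39.76 kΩ = 0.3320 mA.
P = I²·R_s = (0.3320 mA)² × 15.3 kΩ = 1.69 mW.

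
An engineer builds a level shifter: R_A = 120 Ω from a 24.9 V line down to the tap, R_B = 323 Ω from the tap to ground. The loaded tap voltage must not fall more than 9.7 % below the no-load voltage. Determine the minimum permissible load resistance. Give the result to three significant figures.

Output resistance R_th = R_A‖R_B = (120 × 323)/443.0 = 87.49 Ω.
The fractional drop is R_th/(R_th + R_L); requiring this ≤ 0.0970 gives R_L ≥ R_th(1/0.0970 − 1) = 87.49 × 9.309 = 815 Ω.

R_L(min) ≈ 815 Ω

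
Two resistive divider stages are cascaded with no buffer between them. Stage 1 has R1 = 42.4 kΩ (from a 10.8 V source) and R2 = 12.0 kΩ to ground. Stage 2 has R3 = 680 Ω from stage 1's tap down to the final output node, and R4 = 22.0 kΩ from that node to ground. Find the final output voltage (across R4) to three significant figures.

V_out ≈ 1.64 V

Stage 2 presents R3+R4 = 22680 Ω as a load on stage 1's tap.
Stage 1's lower leg becomes R2‖(R3+R4) = 7848 Ω, so V_mid = 10.8 × 7848/50250 = 1.687 V.
Stage 2 is itself unloaded: V_out = V_mid × R4/(R3+R4) = 1.687 × 22000/22680 = 1.64 V.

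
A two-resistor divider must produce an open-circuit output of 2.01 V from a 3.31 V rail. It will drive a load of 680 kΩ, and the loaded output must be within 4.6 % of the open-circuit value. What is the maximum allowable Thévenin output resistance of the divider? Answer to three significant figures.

R_th ≤ 32.8 kΩ

Loading drop = R_th/(R_th + R_L) ≤ 0.0460, so R_th ≤ R_L · ε/(1−ε) = 680 kΩ × 0.0460/0.9540 = 32.8 kΩ.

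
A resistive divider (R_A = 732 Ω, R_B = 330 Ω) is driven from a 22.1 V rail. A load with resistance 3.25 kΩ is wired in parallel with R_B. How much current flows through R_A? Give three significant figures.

I ≈ 21.4 mA

R_B‖R_L = 299.6 Ω, so the source sees R_A + R_B‖R_L = 1032 Ω.
I = 22.1 V / 1032 Ω = 21.4 mA.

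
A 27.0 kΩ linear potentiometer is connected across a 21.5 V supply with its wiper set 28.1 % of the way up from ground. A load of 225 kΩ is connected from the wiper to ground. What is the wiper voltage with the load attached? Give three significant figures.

The wiper splits the pot into (1−α)R = 19.41 kΩ above and αR = 7.587 kΩ below.
Lower section ‖ load = 7.340 kΩ.
V_wiper = 21.5 × 7.340/(19.41 + 7.340) = 5.90 V.

V ≈ 5.90 V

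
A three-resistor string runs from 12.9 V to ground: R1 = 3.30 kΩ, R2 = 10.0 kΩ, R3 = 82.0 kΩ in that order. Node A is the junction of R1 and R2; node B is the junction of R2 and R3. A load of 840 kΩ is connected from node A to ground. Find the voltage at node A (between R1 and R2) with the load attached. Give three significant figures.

V ≈ 12.4 V

Below node A the series string R2+R3 = 92.00 kΩ sits in parallel with the 840 kΩ load: 82.92 kΩ.
V_A = 12.9 × 82.92/(3.30 + 82.92) = 12.4 V.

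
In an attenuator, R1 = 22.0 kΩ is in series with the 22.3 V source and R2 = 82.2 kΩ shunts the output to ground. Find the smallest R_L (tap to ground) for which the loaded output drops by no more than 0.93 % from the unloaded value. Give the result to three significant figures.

R_L(min) ≈ 1.85 MΩ

Output resistance R_th = R1‖R2 = (22.0 × 82.2)/104.2 = 17.36 kΩ.
The fractional drop is R_th/(R_th + R_L); requiring this ≤ 0.00930 gives R_L ≥ R_th(1/0.00930 − 1) = 17.36 × 106.5 = 1.85 MΩ.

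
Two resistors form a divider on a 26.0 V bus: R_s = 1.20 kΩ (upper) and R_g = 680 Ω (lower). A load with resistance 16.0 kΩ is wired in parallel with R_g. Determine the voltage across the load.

The load sits in parallel with R_g: R_g‖R_L = (680 × 16000) / (680 + 16000) = 652.3 Ω.
V_out = 26.0 × 652.3 / (1200 + 652.3) = 26.0 × 652.3/1852 = 9.16 V.
(Unloaded it would have been 9.40 V.)

V_out ≈ 9.16 V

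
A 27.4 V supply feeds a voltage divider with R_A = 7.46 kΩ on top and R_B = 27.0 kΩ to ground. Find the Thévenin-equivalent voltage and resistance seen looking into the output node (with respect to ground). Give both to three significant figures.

V_th = 21.5 V, R_th = 5.85 kΩ

V_th is the open-circuit tap voltage: 27.4 × 27.0/(7.46 + 27.0) = 21.5 V.
With the supply zeroed, R_A and R_B appear in parallel from the tap: R_th = R_A‖R_B = (7.46 × 27.0)/34.46 = 5.85 kΩ.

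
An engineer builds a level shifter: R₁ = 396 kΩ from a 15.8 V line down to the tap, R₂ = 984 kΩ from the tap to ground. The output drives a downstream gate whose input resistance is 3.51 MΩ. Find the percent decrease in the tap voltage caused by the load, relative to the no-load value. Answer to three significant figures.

7.45 %

The divider's output (Thévenin) resistance is R₁‖R₂ = 282.4 kΩ.
Fractional drop under load = R_th/(R_th + R_L) = 282.4 / (282.4 + 3510) = 0.07446.
So the output falls by 7.45 %.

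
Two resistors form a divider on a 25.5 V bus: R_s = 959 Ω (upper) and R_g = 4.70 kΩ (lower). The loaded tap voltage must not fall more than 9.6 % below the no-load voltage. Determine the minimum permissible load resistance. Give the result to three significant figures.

R_L(min) ≈ 7.50 kΩ

Output resistance R_th = R_s‖R_g = (959 × 4700)/5659 = 796.5 Ω.
The fractional drop is R_th/(R_th + R_L); requiring this ≤ 0.0960 gives R_L ≥ R_th(1/0.0960 − 1) = 796.5 × 9.417 = 7.50 kΩ.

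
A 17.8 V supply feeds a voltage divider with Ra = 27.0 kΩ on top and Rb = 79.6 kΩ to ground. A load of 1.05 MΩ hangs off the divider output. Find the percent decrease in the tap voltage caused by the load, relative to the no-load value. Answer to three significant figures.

The divider's output (Thévenin) resistance is Ra‖Rb = 20.16 kΩ.
Fractional drop under load = R_th/(R_th + R_L) = 20.16 / (20.16 + 1050) = 0.01884.
So the output falls by 1.88 %.

1.88 %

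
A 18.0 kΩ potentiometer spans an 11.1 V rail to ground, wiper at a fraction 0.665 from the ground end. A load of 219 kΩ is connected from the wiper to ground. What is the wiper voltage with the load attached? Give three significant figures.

The wiper splits the pot into (1−α)R = 6.030 kΩ above and αR = 11.97 kΩ below.
Lower section ‖ load = 11.35 kΩ.
V_wiper = 11.1 × 11.35/(6.030 + 11.35) = 7.25 V.

V ≈ 7.25 V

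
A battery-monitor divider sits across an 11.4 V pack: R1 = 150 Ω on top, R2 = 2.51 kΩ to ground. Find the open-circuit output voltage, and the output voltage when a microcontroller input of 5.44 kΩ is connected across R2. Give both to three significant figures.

Open-circuit: V = 11.4 × 2510/(150 + 2510) = 10.8 V.
With the load, R2 becomes R2‖R_L = 1718 Ω, so V = 11.4 × 1718/1868 = 10.5 V.

Unloaded: 10.8 V; loaded: 10.5 V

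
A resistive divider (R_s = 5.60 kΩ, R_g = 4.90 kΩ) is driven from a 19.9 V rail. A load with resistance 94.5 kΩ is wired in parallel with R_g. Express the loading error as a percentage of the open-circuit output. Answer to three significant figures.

2.69 %

The divider's output (Thévenin) resistance is R_s‖R_g = 2.613 kΩ.
Fractional drop under load = R_th/(R_th + R_L) = 2.613 / (2.613 + 94.5) = 0.02691.
So the output falls by 2.69 %.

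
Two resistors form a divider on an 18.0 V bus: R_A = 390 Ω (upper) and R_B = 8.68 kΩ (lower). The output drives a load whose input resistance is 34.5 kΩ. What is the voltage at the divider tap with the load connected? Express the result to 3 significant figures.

V_out ≈ 17.0 V

The load sits in parallel with R_B: R_B‖R_L = (8680 × 34500) / (8680 + 34500) = 6935 Ω.
V_out = 18.0 × 6935 / (390 + 6935) = 18.0 × 6935/7325 = 17.0 V.
(Unloaded it would have been 17.2 V.)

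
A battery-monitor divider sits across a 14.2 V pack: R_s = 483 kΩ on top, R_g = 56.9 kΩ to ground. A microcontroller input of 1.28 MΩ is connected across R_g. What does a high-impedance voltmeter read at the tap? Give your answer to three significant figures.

V_out ≈ 1.44 V

The load sits in parallel with R_g: R_g‖R_L = (56.9 × 1280) / (56.9 + 1280) = 54.48 kΩ.
V_out = 14.2 × 54.48 / (483 + 54.48) = 14.2 × 54.48/537.5 = 1.44 V.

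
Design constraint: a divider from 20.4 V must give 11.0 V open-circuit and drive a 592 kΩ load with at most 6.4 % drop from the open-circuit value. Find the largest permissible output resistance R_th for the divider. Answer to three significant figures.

R_th ≤ 40.5 kΩ

Loading drop = R_th/(R_th + R_L) ≤ 0.0640, so R_th ≤ R_L · ε/(1−ε) = 592 kΩ × 0.0640/0.9360 = 40.5 kΩ.
(Any R1, R2 with R2/(R1+R2) = 0.539 and R1‖R2 ≤ 40.5 kΩ will meet the spec.)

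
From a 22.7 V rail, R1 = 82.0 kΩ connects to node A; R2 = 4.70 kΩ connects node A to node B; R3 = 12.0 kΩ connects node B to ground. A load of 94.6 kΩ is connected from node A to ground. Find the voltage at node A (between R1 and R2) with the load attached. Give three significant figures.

V ≈ 3.35 V

Below node A the series string R2+R3 = 16.70 kΩ sits in parallel with the 94.6 kΩ load: 14.19 kΩ.
V_A = 22.7 × 14.19/(82.0 + 14.19) = 3.35 V.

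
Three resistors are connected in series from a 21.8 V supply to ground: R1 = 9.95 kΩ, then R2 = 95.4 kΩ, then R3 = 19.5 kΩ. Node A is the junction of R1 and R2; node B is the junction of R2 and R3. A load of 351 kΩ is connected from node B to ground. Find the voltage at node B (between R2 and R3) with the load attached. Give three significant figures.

At node B, R3 is in parallel with the load: R3‖R_L = 18.47 kΩ.
Below node A the resistance is R2 + (R3‖R_L) = 113.9 kΩ, so V_A = 21.8 × 113.9/123.8 = 20.05 V.
Then V_B = V_A × (R3‖R_L)/(R2 + R3‖R_L) = 20.05 × 18.47/113.9 = 3.25 V.

V ≈ 3.25 V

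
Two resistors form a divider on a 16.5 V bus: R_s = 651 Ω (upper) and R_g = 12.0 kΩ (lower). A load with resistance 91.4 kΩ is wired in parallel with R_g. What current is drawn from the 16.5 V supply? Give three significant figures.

R_g‖R_L = 10610 Ω, so the source sees R_s + R_g‖R_L = 11260 Ω.
I = 16.5 V / 11260 Ω = 1.47 mA.

I ≈ 1.47 mA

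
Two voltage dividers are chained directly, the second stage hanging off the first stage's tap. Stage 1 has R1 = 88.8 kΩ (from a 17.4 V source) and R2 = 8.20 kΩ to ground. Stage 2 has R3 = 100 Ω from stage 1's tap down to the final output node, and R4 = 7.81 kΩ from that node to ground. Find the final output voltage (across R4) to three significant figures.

V_out ≈ 0.745 V

Stage 2 presents R3+R4 = 7910 Ω as a load on stage 1's tap.
Stage 1's lower leg becomes R2‖(R3+R4) = 4026 Ω, so V_mid = 17.4 × 4026/92830 = 0.7547 V.
Stage 2 is itself unloaded: V_out = V_mid × R4/(R3+R4) = 0.7547 × 7810/7910 = 0.745 V.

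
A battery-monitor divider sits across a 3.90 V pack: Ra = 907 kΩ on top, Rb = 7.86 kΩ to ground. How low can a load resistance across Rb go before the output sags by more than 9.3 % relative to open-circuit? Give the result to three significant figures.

Output resistance R_th = Ra‖Rb = (907 × 7.86)/914.9 = 7.792 kΩ.
The fractional drop is R_th/(R_th + R_L); requiring this ≤ 0.0930 gives R_L ≥ R_th(1/0.0930 − 1) = 7.792 × 9.753 = 76.0 kΩ.

R_L(min) ≈ 76.0 kΩ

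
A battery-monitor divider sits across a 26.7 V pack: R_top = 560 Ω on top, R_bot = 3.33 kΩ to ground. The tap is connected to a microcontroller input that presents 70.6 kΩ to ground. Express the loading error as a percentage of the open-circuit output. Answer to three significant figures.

0.674 %

The divider's output (Thévenin) resistance is R_top‖R_bot = 479.4 Ω.
Fractional drop under load = R_th/(R_th + R_L) = 479.4 / (479.4 + 70600) = 0.006744.
So the output falls by 0.674 %.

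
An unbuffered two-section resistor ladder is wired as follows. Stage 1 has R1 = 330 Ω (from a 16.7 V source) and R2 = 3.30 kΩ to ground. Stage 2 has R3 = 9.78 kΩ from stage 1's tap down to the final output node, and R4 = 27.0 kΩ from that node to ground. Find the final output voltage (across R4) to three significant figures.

V_out ≈ 11.1 V

Stage 2 presents R3+R4 = 36780 Ω as a load on stage 1's tap.
Stage 1's lower leg becomes R2‖(R3+R4) = 3028 Ω, so V_mid = 16.7 × 3028/3358 = 15.06 V.
Stage 2 is itself unloaded: V_out = V_mid × R4/(R3+R4) = 15.06 × 27000/36780 = 11.1 V.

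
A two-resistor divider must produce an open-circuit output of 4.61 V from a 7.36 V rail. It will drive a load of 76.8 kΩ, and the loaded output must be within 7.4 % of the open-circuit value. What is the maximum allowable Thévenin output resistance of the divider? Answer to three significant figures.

Loading drop = R_th/(R_th + R_L) ≤ 0.0740, so R_th ≤ R_L · ε/(1−ε) = 76.8 kΩ × 0.0740/0.9260 = 6.14 kΩ.

R_th ≤ 6.14 kΩ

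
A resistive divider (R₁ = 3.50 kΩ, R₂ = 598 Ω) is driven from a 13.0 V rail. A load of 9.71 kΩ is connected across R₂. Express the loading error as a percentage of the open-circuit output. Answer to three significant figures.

The divider's output (Thévenin) resistance is R₁‖R₂ = 510.7 Ω.
Fractional drop under load = R_th/(R_th + R_L) = 510.7 / (510.7 + 9710) = 0.04997.
So the output falls by 5.00 %.

5.00 %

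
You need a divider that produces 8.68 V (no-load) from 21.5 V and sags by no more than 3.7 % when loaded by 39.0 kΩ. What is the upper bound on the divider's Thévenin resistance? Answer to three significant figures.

Loading drop = R_th/(R_th + R_L) ≤ 0.0370, so R_th ≤ R_L · ε/(1−ε) = 39.0 kΩ × 0.0370/0.9630 = 1.50 kΩ.
(Any R1, R2 with R2/(R1+R2) = 0.404 and R1‖R2 ≤ 1.50 kΩ will meet the spec.)

R_th ≤ 1.50 kΩ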